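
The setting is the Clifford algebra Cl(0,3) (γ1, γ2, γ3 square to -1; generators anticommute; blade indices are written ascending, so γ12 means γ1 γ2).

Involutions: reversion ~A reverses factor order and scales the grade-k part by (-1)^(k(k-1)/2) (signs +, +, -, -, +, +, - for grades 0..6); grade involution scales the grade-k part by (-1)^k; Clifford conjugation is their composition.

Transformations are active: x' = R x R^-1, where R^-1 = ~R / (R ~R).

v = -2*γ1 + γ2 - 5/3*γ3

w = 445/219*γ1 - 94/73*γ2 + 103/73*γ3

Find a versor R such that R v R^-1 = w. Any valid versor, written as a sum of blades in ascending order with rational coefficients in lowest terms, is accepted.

Here q(v) = q(w) = -70/9; the classical choice R = v + w = 7/219*γ1 - 21/73*γ2 - 56/219*γ3 then realises v -> w under the sandwich.
Answer: 7/219*γ1 - 21/73*γ2 - 56/219*γ3


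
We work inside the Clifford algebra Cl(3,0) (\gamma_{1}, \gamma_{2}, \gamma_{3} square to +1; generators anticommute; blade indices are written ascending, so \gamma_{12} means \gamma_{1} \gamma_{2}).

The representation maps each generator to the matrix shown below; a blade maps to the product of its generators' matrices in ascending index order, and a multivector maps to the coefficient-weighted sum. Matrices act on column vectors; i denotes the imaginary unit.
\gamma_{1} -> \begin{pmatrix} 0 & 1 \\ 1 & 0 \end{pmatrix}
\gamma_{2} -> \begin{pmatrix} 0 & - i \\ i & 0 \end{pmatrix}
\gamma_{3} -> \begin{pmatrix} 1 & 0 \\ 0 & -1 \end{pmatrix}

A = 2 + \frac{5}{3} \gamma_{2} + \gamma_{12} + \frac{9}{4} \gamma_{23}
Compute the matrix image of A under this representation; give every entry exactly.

Bivector images (products of the table entries): rho(\gamma_{12}) = rho(\gamma_{1})rho(\gamma_{2}) = \begin{pmatrix} i & 0 \\ 0 & - i \end{pmatrix}; rho(\gamma_{23}) = rho(\gamma_{2})rho(\gamma_{3}) = \begin{pmatrix} 0 & i \\ i & 0 \end{pmatrix}.
M = (2)*1 + (\frac{5}{3})*rho(\gamma_{2}) + (1)*rho(\gamma_{12}) + (\frac{9}{4})*rho(\gamma_{23}), summed entrywise (1 is the identity matrix):
Answer: \begin{pmatrix} 2 + i & \frac{7 i}{12} \\ \frac{47 i}{12} & 2 - i \end{pmatrix}


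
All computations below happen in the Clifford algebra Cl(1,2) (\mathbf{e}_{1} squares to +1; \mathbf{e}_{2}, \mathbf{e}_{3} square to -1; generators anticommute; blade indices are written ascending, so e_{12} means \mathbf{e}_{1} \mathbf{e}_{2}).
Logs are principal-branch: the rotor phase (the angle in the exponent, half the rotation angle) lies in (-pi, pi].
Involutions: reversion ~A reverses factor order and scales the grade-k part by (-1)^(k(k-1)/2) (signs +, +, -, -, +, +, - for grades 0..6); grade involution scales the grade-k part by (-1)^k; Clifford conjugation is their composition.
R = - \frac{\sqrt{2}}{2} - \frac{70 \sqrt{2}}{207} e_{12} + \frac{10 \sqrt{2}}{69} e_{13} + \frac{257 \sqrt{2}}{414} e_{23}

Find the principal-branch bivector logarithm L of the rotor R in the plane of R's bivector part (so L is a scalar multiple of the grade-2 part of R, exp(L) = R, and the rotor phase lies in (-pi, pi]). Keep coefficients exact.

The scalar part of R is - \frac{\sqrt{2}}{2}, which pins the rotor phase on the principal branch; dividing the bivector part by the sine of that phase recovers the unit plane, and L is the phase times that plane.
Concretely: cos(phase) = - \frac{\sqrt{2}}{2} gives phase = ±\frac{3 \pi}{4}, and since phase/sin(phase) is even the sign is immaterial: L = (phase/sin(phase)) * <R>_2 = (\frac{3 \sqrt{2} \pi}{4}) * <R>_2.
Answer: - \frac{35 \pi}{69} e_{12} + \frac{5 \pi}{23} e_{13} + \frac{257 \pi}{276} e_{23}


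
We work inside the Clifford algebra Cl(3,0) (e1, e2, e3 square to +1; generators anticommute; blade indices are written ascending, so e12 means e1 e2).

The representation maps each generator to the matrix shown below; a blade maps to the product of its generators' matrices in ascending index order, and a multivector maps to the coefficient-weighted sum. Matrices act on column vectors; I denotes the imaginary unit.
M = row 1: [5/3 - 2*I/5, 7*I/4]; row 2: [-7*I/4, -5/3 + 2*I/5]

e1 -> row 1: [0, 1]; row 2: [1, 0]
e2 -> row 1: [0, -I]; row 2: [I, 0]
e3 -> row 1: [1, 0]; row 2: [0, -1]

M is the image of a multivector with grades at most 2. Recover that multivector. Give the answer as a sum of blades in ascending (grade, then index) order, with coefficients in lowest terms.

Method: 1, rho(e1), rho(e2), rho(e3) form a trace-orthogonal basis of the 2x2 complex matrices (tr(X Y) = 2 if X = Y, else 0), so M = m0*1 + m1*rho(e1) + m2*rho(e2) + m3*rho(e3) with m0 = tr(M)/2 = 0, m1 = tr(M rho(e1))/2 = 0, m2 = tr(M rho(e2))/2 = -7/4, m3 = tr(M rho(e3))/2 = 5/3 - 2*I/5.
Multiplying table entries, the bivector images are rho(e12) = I*rho(e3), rho(e13) = -I*rho(e2), rho(e23) = I*rho(e1); with real blade coefficients the real parts of m0..m3 are the coefficients of 1, e1, e2, e3 and the imaginary parts give the bivectors (e23: Im m1, e13: -Im m2, e12: Im m3).
Answer: -7/4*e2 + 5/3*e3 - 2/5*e12


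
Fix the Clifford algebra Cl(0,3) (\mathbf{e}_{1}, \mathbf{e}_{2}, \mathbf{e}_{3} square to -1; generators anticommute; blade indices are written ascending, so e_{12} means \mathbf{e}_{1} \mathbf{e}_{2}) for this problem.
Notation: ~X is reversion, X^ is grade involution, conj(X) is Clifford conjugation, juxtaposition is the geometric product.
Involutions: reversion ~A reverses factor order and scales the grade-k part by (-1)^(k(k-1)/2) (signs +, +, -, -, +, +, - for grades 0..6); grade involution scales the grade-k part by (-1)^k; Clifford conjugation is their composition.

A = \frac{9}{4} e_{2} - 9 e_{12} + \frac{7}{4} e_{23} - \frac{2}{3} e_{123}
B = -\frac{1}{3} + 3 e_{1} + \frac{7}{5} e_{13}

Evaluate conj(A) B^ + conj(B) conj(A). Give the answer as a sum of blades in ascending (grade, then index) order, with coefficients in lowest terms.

first term: -\frac{1631}{60} e_{2} - \frac{73}{10} e_{12} + \frac{671}{60} e_{23} + \frac{388}{45} e_{123}
second term: \frac{1721}{60} e_{2} + \frac{31}{5} e_{12} + \frac{671}{60} e_{23} + \frac{209}{90} e_{123}
Answer: \frac{3}{2} e_{2} - \frac{11}{10} e_{12} + \frac{671}{30} e_{23} + \frac{197}{18} e_{123}


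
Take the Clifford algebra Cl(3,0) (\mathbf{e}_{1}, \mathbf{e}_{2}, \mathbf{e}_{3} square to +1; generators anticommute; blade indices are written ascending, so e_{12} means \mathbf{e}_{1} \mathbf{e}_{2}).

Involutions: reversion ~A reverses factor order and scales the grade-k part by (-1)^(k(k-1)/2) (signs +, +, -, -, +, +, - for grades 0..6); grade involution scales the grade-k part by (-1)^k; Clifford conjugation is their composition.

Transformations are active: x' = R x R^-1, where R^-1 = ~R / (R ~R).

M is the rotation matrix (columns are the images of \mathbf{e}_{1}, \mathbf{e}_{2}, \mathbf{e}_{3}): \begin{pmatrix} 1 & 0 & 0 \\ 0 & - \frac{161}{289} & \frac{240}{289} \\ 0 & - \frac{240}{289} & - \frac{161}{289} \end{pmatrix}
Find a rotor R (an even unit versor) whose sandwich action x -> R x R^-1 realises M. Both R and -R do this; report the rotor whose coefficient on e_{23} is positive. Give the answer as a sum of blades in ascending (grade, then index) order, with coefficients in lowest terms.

Method: write R = a + b12*e_{12} + b13*e_{13} + b23*e_{23} with a^2 + b12^2 + b13^2 + b23^2 = 1 (so R^-1 = ~R). Expanding the columns R e_j ~R gives tr M = 4a^2 - 1 and, from the antisymmetric part, M21 - M12 = -4a*b12, M13 - M31 = 4a*b13, M32 - M23 = -4a*b23.
Here tr M = -\frac{33}{289}, so a^2 = (1 + tr M)/4 = \frac{64}{289} and a = ±\frac{8}{17}. Taking a = \frac{8}{17}: M21 - M12 = 0, M13 - M31 = 0, M32 - M23 = -\frac{480}{289}, giving b12 = 0, b13 = 0, b23 = \frac{15}{17}, i.e. R = \frac{8}{17} + \frac{15}{17} e_{23}.
Its e_{23} coefficient is already positive.
Answer: \frac{8}{17} + \frac{15}{17} e_{23}. Why the constraint matters: R and -R act identically through the sandwich — M has trace -\frac{33}{289} either way — so only the sign condition on e_{23} picks one of the two preimages.


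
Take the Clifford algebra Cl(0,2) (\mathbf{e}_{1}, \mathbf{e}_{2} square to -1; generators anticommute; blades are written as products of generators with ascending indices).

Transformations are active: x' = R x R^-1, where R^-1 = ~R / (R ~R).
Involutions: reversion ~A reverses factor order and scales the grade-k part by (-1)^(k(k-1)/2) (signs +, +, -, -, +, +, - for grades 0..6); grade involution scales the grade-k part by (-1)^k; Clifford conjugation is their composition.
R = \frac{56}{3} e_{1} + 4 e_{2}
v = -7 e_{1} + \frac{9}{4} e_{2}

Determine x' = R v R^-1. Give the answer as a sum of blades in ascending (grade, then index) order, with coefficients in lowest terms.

~R = \frac{56}{3} e_{1} + 4 e_{2}, and R ~R = -\frac{3280}{9}, so R^-1 = ~R / (-\frac{3280}{9}).
R v = \frac{365}{3} + 70 e_{1} e_{2}
Answer: -\frac{224}{41} e_{1} - \frac{807}{164} e_{2}


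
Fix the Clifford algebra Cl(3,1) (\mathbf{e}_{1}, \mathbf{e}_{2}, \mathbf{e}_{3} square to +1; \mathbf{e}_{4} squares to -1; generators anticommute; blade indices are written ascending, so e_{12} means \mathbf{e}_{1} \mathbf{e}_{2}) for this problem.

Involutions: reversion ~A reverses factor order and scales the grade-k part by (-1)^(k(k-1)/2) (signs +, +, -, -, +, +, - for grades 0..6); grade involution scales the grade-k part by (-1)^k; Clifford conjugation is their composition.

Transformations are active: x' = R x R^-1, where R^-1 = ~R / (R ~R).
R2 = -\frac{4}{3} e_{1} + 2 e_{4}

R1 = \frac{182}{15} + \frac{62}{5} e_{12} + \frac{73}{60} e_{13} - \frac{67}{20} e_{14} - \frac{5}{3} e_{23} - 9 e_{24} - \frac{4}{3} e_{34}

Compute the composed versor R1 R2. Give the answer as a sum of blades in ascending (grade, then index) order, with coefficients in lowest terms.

Distribute over the terms of R2 (each basis-blade product reordered to ascending indices, repeated generators contracted through their squares):
R1 (-\frac{4}{3} e_{1}) = -\frac{728}{45} e_{1} + \frac{248}{15} e_{2} + \frac{73}{45} e_{3} - \frac{67}{15} e_{4} + \frac{20}{9} e_{123} + 12 e_{124} + \frac{16}{9} e_{134}
R1 (2 e_{4}) = \frac{67}{10} e_{1} + 18 e_{2} + \frac{8}{3} e_{3} + \frac{364}{15} e_{4} + \frac{124}{5} e_{124} + \frac{73}{30} e_{134} - \frac{10}{3} e_{234}
Summing the partial products and collecting blades:
Answer: -\frac{853}{90} e_{1} + \frac{518}{15} e_{2} + \frac{193}{45} e_{3} + \frac{99}{5} e_{4} + \frac{20}{9} e_{123} + \frac{184}{5} e_{124} + \frac{379}{90} e_{134} - \frac{10}{3} e_{234}


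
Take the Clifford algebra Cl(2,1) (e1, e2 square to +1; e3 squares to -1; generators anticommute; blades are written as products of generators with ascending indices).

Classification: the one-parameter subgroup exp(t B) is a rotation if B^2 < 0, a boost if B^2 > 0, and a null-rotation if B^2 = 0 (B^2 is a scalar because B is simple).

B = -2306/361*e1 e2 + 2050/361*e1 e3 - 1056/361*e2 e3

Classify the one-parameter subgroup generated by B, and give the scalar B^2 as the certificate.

B^2 term by term: the squares give (-2306/361)^2*(e1 e2)^2 + (2050/361)^2*(e1 e3)^2 + (-1056/361)^2*(e2 e3)^2 = 5317636/130321*(-1) + 4202500/130321*(+1) + 1115136/130321*(+1) = 0 (each basis 2-blade squares to minus the product of its generators' squares); cross terms between blades sharing an index anticommute and cancel. So B^2 = 0.
Answer: null-rotation, certificate B^2 = 0. Certificate logic: 0 is a conjugation-invariant scalar, so its sign fixes rotation versus boost versus null-rotation outright.


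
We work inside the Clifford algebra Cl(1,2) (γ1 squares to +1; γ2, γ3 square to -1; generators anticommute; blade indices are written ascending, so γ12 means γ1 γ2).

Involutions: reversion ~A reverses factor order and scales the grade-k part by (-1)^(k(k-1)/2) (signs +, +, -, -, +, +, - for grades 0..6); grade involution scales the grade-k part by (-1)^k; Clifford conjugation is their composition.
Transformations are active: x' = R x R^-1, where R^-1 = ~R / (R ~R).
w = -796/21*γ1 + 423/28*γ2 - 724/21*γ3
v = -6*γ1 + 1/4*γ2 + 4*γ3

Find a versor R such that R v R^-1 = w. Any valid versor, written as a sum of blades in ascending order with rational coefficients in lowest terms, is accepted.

Key observation: q(v) = q(w) = 319/16 (sandwiches preserve the norm), so R = v + w = -922/21*γ1 + 215/14*γ2 - 640/21*γ3 works whenever it is invertible — the component of v along it is kept and (v - w)/2 reverses, sending v to w.
Answer: -922/21*γ1 + 215/14*γ2 - 640/21*γ3


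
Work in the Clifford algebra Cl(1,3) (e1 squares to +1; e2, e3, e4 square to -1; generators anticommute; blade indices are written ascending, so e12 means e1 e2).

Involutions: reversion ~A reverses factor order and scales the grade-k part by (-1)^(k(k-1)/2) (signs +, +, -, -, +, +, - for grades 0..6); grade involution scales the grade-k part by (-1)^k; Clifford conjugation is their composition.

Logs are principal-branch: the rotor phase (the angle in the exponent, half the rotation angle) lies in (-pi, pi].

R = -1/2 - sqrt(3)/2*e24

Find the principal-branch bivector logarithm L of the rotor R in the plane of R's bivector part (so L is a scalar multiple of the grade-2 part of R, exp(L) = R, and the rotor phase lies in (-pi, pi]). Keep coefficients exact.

The scalar part of R is -1/2, which pins the rotor phase on the principal branch; dividing the bivector part by the sine of that phase recovers the unit plane, and L is the phase times that plane.
Concretely: cos(phase) = -1/2 gives phase = ±2*pi/3, and since phase/sin(phase) is even the sign is immaterial: L = (phase/sin(phase)) * <R>_2 = (4*sqrt(3)*pi/9) * <R>_2.
Answer: -2*pi/3*e24


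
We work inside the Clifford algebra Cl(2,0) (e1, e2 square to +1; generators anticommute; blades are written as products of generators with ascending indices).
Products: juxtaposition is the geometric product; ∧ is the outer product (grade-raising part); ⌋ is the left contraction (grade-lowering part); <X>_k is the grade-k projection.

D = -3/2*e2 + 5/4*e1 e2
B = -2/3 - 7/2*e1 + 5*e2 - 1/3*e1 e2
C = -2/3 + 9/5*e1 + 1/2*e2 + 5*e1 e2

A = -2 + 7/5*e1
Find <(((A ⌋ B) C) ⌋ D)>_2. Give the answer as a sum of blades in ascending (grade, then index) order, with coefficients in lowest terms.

step 1: -107/30 + 7*e1 - 157/15*e2 + 2/3*e1 e2
step 2: 577/90 + 2079/50*e1 + 7019/180*e2 + 914/225*e1 e2
step 3: -4577/72 - 7019/144*e1 + 5083/120*e2 + 577/72*e1 e2
step 4: 577/72*e1 e2
Answer: 577/72*e1 e2


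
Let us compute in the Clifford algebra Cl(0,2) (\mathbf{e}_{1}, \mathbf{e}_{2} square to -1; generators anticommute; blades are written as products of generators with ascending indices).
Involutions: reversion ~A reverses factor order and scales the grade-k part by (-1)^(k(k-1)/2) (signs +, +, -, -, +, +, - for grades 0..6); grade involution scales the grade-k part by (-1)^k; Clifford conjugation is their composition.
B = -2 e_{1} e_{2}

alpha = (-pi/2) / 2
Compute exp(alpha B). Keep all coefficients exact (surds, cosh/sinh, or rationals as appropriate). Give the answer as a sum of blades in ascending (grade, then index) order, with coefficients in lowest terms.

B^2 = (-2)^2*(e_{1} e_{2})^2 = 4*(-1) = -4 (a basis 2-blade squares to minus the product of its generators' squares).
B^2 = -4 — circular case — the even/odd split gives cos and sin: l = 2, alpha*l = - \frac{\pi}{2}, so exp(alpha B) = cos(- \frac{\pi}{2}) + (sin(- \frac{\pi}{2})/2)*B = 0 + (- \frac{1}{2})*B.
Answer: e_{1} e_{2}


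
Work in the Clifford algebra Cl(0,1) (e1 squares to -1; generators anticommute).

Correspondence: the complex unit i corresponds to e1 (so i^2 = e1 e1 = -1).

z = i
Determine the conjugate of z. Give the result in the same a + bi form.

In blades: z = e1.
Conjugation here is Clifford conjugation: the scalar is fixed and the grade-1 and grade-2 blades all flip sign, giving -e1; translating back:
Answer: -i


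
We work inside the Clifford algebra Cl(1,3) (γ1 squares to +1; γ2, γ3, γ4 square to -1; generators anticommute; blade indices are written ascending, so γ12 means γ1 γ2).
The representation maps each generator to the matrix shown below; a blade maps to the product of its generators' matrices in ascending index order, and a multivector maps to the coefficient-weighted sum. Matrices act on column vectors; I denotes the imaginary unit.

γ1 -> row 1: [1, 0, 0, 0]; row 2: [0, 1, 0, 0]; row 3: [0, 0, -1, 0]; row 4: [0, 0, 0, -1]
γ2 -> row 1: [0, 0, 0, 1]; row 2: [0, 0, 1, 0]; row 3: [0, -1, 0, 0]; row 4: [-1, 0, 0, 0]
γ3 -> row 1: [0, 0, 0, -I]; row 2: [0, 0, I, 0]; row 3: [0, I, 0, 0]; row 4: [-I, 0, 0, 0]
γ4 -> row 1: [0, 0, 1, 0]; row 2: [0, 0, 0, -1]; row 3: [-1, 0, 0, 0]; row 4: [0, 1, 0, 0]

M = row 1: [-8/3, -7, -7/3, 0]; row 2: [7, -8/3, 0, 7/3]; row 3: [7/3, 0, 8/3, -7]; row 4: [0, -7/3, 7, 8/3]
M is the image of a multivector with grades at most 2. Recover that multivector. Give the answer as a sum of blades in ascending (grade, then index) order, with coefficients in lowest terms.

Method: the blade images are trace-orthogonal — tr(rho(e_A) rho(e_B)^-1) = 4 if A = B and 0 otherwise — and rho(e_A)^-1 = (e_A)^2 * rho(e_A) with (e_A)^2 = +1 or -1, so the coefficient of e_A in the preimage is (e_A)^2 * tr(M rho(e_A))/4.
Nonzero projections over blades of grade <= 2: γ1: (γ1)^2 = +1, tr(M rho(γ1)) = -32/3, coefficient -8/3; γ4: (γ4)^2 = -1, tr(M rho(γ4)) = 28/3, coefficient -7/3; γ24: (γ24)^2 = -1, tr(M rho(γ24)) = 28, coefficient -7. Every other blade of grade <= 2 projects to 0.
Answer: -8/3*γ1 - 7/3*γ4 - 7*γ24


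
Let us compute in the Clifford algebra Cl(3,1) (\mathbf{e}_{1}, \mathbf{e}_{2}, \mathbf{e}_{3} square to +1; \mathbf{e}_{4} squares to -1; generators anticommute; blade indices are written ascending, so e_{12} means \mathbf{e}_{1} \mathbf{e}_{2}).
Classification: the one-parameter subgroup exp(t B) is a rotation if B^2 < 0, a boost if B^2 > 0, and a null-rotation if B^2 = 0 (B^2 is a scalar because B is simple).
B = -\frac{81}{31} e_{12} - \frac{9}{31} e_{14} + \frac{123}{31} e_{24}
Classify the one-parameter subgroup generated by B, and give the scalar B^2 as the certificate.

B^2 term by term: the squares give (-\frac{81}{31})^2*(e_{12})^2 + (-\frac{9}{31})^2*(e_{14})^2 + (\frac{123}{31})^2*(e_{24})^2 = \frac{6561}{961}*(-1) + \frac{81}{961}*(+1) + \frac{15129}{961}*(+1) = 9 (each basis 2-blade squares to minus the product of its generators' squares); cross terms between blades sharing an index anticommute and cancel. So B^2 = 9.
Answer: boost, certificate B^2 = 9. Note: conjugating B changes its blade decomposition but never the scalar B^2 = 9, whose sign settles the classification.


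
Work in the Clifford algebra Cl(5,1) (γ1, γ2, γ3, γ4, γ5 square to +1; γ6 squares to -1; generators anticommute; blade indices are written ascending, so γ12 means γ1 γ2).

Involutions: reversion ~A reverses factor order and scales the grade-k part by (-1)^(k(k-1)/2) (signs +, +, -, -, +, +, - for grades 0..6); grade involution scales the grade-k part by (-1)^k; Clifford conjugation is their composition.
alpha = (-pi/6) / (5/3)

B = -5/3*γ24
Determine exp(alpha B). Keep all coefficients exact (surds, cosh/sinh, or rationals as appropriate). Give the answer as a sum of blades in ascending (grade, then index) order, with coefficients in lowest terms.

B^2 = (-5/3)^2*(γ24)^2 = 25/9*(-1) = -25/9 (a basis 2-blade squares to minus the product of its generators' squares).
B^2 = -25/9 — the series telescopes trigonometrically here: l = 5/3, alpha*l = -pi/6, so exp(alpha B) = cos(-pi/6) + (sin(-pi/6)/(5/3))*B = sqrt(3)/2 + (-3/10)*B.
Answer: sqrt(3)/2 + 1/2*γ24


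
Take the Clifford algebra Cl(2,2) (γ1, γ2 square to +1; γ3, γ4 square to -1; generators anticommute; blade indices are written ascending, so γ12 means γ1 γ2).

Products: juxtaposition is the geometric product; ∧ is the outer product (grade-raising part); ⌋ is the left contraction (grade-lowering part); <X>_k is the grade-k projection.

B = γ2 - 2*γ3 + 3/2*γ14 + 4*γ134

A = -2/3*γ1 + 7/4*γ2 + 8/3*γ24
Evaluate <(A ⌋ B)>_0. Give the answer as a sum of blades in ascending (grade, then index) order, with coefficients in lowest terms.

step 1: 7/4 - γ4 - 8/3*γ34
step 2: 7/4
Answer: 7/4


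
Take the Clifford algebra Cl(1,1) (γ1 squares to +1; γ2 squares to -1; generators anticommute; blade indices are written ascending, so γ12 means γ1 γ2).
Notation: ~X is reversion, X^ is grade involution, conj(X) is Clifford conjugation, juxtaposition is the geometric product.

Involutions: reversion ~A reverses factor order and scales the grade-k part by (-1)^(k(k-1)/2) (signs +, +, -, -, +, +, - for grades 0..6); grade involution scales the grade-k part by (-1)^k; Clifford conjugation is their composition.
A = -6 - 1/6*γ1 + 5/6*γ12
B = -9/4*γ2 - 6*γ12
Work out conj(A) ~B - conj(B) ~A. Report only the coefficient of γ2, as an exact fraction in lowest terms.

first term: -5 - 15/8*γ1 + 29/2*γ2 - 291/8*γ12
second term: -5 - 15/8*γ1 - 25/2*γ2 - 285/8*γ12
Answer: 27


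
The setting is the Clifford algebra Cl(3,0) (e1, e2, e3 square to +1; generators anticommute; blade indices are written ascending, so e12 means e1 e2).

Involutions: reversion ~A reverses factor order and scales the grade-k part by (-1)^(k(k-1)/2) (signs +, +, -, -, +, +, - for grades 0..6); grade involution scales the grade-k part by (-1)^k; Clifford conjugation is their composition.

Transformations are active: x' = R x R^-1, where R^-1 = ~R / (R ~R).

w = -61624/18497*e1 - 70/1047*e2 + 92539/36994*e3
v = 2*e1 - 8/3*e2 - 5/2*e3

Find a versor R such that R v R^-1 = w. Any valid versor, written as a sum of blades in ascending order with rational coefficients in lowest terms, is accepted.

Since q(v) = q(w) = 625/36, the sum R = v + w = -24630/18497*e1 - 954/349*e2 + 27/18497*e3 does the job whenever invertible.
Answer: -24630/18497*e1 - 954/349*e2 + 27/18497*e3


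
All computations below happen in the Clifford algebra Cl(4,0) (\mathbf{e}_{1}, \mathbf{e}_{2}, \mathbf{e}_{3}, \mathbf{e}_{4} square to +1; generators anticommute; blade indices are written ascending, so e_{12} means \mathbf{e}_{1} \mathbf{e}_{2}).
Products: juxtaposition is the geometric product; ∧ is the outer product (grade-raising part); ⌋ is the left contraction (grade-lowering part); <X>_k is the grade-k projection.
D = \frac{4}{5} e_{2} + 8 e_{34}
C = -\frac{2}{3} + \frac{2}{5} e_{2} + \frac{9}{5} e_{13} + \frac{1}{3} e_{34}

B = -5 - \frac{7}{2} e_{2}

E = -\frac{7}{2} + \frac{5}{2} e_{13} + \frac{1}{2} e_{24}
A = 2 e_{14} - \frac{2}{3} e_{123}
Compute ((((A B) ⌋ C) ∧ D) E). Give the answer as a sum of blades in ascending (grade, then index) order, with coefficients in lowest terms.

step 1: -\frac{7}{3} e_{13} - 10 e_{14} + \frac{10}{3} e_{123} + 7 e_{124}
step 2: \frac{21}{5}
step 3: \frac{84}{25} e_{2} + \frac{168}{5} e_{34}
step 4: -\frac{294}{25} e_{2} + \frac{42}{25} e_{4} - 84 e_{14} + \frac{84}{5} e_{23} - \frac{588}{5} e_{34} - \frac{42}{5} e_{123}
Answer: -\frac{294}{25} e_{2} + \frac{42}{25} e_{4} - 84 e_{14} + \frac{84}{5} e_{23} - \frac{588}{5} e_{34} - \frac{42}{5} e_{123}


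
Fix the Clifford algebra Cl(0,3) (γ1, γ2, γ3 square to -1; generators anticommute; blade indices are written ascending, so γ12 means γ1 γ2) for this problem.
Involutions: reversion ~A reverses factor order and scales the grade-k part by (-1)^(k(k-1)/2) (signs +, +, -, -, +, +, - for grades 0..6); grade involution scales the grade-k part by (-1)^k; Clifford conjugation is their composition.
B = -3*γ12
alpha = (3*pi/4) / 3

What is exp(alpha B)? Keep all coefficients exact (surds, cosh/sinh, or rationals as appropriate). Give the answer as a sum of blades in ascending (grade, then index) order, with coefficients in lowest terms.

B^2 = (-3)^2*(γ12)^2 = 9*(-1) = -9 (a basis 2-blade squares to minus the product of its generators' squares).
B^2 = -9 — circular case — the even/odd split gives cos and sin: l = 3, alpha*l = 3*pi/4, so exp(alpha B) = cos(3*pi/4) + (sin(3*pi/4)/3)*B = -sqrt(2)/2 + (sqrt(2)/6)*B.
Answer: -sqrt(2)/2 - sqrt(2)/2*γ12


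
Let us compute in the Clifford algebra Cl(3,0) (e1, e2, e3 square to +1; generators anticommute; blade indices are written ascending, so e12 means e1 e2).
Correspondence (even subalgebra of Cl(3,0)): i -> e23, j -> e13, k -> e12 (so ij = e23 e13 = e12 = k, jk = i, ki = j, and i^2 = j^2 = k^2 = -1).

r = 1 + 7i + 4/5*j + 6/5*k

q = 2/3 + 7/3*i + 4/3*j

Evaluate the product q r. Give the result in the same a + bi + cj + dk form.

In blades: q = 2/3 + 4/3*e13 + 7/3*e23, r = 1 + 6/5*e12 + 4/5*e13 + 7*e23.
Distribute q over r term by term (generator squares from the signature, products reordered to ascending indices): (2/3)*r = 2/3 + 4/5*e12 + 8/15*e13 + 14/3*e23; (4/3*e13)*r = -16/15 - 28/3*e12 + 4/3*e13 + 8/5*e23; (7/3*e23)*r = -49/3 + 28/15*e12 - 14/5*e13 + 7/3*e23.
Sum: -251/15 - 20/3*e12 - 14/15*e13 + 43/5*e23; translating back through the correspondence:
Answer: -251/15 + 43/5*i - 14/15*j - 20/3*k


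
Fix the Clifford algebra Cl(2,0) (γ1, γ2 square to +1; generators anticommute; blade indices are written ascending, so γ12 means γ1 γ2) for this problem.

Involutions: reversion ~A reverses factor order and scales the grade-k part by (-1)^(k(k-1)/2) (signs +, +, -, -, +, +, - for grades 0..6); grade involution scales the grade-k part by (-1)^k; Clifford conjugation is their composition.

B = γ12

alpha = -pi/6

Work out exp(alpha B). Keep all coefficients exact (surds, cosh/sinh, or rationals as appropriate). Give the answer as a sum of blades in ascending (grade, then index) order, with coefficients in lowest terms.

B^2 = (1)^2*(γ12)^2 = 1*(-1) = -1 (a basis 2-blade squares to minus the product of its generators' squares).
B^2 = -1 — the series telescopes trigonometrically here: l = 1, alpha*l = -pi/6, so exp(alpha B) = cos(-pi/6) + (sin(-pi/6)/1)*B = sqrt(3)/2 + (-1/2)*B.
Answer: sqrt(3)/2 - 1/2*γ12


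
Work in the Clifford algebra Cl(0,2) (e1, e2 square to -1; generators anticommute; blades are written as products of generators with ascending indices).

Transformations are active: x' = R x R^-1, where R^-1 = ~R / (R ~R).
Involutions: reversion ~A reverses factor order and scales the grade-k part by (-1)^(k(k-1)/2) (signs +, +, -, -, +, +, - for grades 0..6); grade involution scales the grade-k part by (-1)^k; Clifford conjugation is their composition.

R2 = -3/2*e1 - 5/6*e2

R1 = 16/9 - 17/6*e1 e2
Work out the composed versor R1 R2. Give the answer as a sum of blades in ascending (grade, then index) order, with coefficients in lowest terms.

Distribute over the terms of R1 (each basis-blade product reordered to ascending indices, repeated generators contracted through their squares):
(16/9) R2 = -8/3*e1 - 40/27*e2
(-17/6*e1 e2) R2 = -85/36*e1 + 17/4*e2
Summing the partial products and collecting blades:
Answer: -181/36*e1 + 299/108*e2


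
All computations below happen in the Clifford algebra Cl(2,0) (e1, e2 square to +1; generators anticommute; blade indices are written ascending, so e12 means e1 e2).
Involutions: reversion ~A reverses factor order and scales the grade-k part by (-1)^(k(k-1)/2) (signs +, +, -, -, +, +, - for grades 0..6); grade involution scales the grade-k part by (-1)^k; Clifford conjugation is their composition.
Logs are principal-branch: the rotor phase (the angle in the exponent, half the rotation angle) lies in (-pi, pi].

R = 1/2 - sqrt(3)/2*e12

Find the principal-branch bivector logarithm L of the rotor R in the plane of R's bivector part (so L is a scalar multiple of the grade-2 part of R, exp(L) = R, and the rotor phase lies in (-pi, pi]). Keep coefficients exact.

The scalar part of R is 1/2, which pins the rotor phase on the principal branch; dividing the bivector part by the sine of that phase recovers the unit plane, and L is the phase times that plane.
Concretely: cos(phase) = 1/2 gives phase = ±pi/3, and since phase/sin(phase) is even the sign is immaterial: L = (phase/sin(phase)) * <R>_2 = (2*sqrt(3)*pi/9) * <R>_2.
Answer: -pi/3*e12


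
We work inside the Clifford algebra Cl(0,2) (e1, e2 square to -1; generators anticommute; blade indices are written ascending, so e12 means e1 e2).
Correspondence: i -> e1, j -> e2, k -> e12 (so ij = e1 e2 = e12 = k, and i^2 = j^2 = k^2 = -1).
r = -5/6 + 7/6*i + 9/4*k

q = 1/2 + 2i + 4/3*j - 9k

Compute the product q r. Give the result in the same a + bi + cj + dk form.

In blades: q = 1/2 + 2*e1 + 4/3*e2 - 9*e12, r = -5/6 + 7/6*e1 + 9/4*e12.
Distribute q over r term by term (generator squares from the signature, products reordered to ascending indices): (1/2)*r = -5/12 + 7/12*e1 + 9/8*e12; (2*e1)*r = -7/3 - 5/3*e1 - 9/2*e2; (4/3*e2)*r = 3*e1 - 10/9*e2 - 14/9*e12; (-9*e12)*r = 81/4 - 21/2*e2 + 15/2*e12.
Sum: 35/2 + 23/12*e1 - 145/9*e2 + 509/72*e12; translating back through the correspondence:
Answer: 35/2 + 23/12*i - 145/9*j + 509/72*k


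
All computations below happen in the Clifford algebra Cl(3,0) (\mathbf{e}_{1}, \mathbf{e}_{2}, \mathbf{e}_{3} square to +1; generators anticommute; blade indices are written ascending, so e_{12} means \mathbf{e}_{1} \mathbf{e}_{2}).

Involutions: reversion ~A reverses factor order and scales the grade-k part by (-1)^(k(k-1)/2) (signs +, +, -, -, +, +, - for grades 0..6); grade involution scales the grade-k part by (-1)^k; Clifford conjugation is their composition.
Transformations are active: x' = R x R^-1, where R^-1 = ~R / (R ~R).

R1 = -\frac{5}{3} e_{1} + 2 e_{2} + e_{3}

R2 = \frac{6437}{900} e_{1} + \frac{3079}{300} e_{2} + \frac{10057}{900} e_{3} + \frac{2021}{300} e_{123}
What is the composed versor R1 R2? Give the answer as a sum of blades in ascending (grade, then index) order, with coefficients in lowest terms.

Distribute over the terms of R1 (each basis-blade product reordered to ascending indices, repeated generators contracted through their squares):
(-\frac{5}{3} e_{1}) R2 = -\frac{6437}{540} - \frac{3079}{180} e_{12} - \frac{10057}{540} e_{13} - \frac{2021}{180} e_{23}
(2 e_{2}) R2 = \frac{3079}{150} - \frac{6437}{450} e_{12} - \frac{2021}{150} e_{13} + \frac{10057}{450} e_{23}
(e_{3}) R2 = \frac{10057}{900} + \frac{2021}{300} e_{12} - \frac{6437}{900} e_{13} - \frac{3079}{300} e_{23}
Summing the partial products and collecting blades:
Answer: \frac{13352}{675} - \frac{3701}{150} e_{12} - \frac{52987}{1350} e_{13} + \frac{193}{225} e_{23}


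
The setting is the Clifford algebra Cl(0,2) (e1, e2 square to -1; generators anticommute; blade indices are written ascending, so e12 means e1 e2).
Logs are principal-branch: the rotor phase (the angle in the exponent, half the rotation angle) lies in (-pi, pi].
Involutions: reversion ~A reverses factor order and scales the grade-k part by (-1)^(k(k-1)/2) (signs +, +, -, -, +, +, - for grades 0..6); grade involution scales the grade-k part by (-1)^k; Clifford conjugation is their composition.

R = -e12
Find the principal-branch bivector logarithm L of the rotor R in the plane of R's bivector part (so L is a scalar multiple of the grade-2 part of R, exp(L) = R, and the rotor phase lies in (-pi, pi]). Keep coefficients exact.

The scalar part of R is 0, which fixes the principal-branch rotor phase; the unit plane is then the bivector part divided by the sine of that phase, and L is that plane scaled by the phase.
Concretely: cos(phase) = 0 gives phase = ±pi/2, and since phase/sin(phase) is even the sign is immaterial: L = (phase/sin(phase)) * <R>_2 = (pi/2) * <R>_2.
Answer: -pi/2*e12


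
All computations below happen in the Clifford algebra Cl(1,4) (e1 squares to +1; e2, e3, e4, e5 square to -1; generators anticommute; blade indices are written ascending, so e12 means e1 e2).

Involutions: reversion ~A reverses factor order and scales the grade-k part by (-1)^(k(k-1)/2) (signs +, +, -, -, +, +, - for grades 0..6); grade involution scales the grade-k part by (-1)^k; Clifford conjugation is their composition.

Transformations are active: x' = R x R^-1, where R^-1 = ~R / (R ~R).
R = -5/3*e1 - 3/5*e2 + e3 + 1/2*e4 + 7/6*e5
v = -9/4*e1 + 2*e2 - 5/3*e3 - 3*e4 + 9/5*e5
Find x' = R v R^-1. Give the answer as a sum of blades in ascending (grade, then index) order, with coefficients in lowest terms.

~R = -5/3*e1 - 3/5*e2 + e3 + 1/2*e4 + 7/6*e5, and R ~R = -29/150, so R^-1 = ~R / (-29/150).
R v = 361/60 - 281/60*e12 + 181/36*e13 + 49/8*e14 - 3/8*e15 - e23 + 4/5*e24 - 256/75*e25 - 13/6*e34 + 337/90*e35 + 22/5*e45
Answer: 36883/348*e1 + 1025/29*e2 - 5270/87*e3 - 1631/58*e4 - 64741/870*e5


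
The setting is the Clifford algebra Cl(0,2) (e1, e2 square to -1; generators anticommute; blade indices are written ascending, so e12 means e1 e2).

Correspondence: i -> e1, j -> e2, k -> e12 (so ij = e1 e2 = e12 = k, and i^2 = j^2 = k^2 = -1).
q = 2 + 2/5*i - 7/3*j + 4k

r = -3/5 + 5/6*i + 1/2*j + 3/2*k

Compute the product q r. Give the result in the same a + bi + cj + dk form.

In blades: q = 2 + 2/5*e1 - 7/3*e2 + 4*e12, r = -3/5 + 5/6*e1 + 1/2*e2 + 3/2*e12.
Distribute q over r term by term (generator squares from the signature, products reordered to ascending indices): (2)*r = -6/5 + 5/3*e1 + e2 + 3*e12; (2/5*e1)*r = -1/3 - 6/25*e1 - 3/5*e2 + 1/5*e12; (-7/3*e2)*r = 7/6 - 7/2*e1 + 7/5*e2 + 35/18*e12; (4*e12)*r = -6 - 2*e1 + 10/3*e2 - 12/5*e12.
Sum: -191/30 - 611/150*e1 + 77/15*e2 + 247/90*e12; translating back through the correspondence:
Answer: -191/30 - 611/150*i + 77/15*j + 247/90*k


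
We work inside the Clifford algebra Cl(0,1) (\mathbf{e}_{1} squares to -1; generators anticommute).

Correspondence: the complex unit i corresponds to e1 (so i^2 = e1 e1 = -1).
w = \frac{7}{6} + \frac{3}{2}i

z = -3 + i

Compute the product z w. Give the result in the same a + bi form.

In blades: z = -3 + e_{1}, w = \frac{7}{6} + \frac{3}{2} e_{1}.
Distribute z over w term by term (generator squares from the signature, products reordered to ascending indices): (-3)*w = -\frac{7}{2} - \frac{9}{2} e_{1}; (e_{1})*w = -\frac{3}{2} + \frac{7}{6} e_{1}.
Sum: -5 - \frac{10}{3} e_{1}; translating back through the correspondence:
Answer: -5 - \frac{10}{3}i


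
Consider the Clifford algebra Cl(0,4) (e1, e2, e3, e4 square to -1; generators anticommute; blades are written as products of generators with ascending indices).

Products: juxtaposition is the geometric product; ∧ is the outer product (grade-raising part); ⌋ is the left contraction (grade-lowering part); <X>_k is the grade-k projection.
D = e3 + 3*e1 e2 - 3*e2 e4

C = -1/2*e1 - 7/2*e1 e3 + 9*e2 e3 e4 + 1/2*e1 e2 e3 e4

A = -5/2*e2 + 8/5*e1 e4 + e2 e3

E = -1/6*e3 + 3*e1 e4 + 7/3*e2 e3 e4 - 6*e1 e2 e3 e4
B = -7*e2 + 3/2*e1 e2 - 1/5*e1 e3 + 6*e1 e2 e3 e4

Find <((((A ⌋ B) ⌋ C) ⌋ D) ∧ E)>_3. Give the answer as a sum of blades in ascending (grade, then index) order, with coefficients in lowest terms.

step 1: -35/2 - 15/4*e1 - 6*e1 e4 - 48/5*e2 e3 - 15*e1 e3 e4
step 2: -15/8 + 35/4*e1 - 15/2*e2 - 105/8*e3 + 432/5*e4 + 245/4*e1 e3 + 24/5*e1 e4 + 3*e2 e3 - 1245/8*e2 e3 e4 - 35/4*e1 e2 e3 e4
step 3: 105/8 - 45/2*e1 - 5709/20*e2 - 15/8*e3 - 45/2*e4 - 45/8*e1 e2 + 45/8*e2 e4
step 4: -35/16*e3 + 15/4*e1 e3 + 315/8*e1 e4 + 1903/40*e2 e3 - 15/4*e3 e4 + 15/16*e1 e2 e3 + 17127/20*e1 e2 e4 + 45/8*e1 e3 e4 + 505/16*e2 e3 e4 - 525/4*e1 e2 e3 e4
step 5: 15/16*e1 e2 e3 + 17127/20*e1 e2 e4 + 45/8*e1 e3 e4 + 505/16*e2 e3 e4
Answer: 15/16*e1 e2 e3 + 17127/20*e1 e2 e4 + 45/8*e1 e3 e4 + 505/16*e2 e3 e4


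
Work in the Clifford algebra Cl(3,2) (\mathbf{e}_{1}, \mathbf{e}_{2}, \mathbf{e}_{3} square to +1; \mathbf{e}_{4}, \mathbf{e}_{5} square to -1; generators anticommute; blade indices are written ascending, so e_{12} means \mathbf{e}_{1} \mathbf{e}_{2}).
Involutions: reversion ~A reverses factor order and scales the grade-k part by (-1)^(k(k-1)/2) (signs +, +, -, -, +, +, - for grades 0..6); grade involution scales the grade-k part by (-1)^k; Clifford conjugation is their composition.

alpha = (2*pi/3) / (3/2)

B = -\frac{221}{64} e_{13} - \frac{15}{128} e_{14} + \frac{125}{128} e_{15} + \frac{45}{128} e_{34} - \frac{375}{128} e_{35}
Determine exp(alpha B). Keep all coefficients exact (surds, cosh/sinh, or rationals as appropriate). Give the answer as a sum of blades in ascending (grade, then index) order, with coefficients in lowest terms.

B^2 term by term: the squares give (-\frac{221}{64})^2*(e_{13})^2 + (-\frac{15}{128})^2*(e_{14})^2 + (\frac{125}{128})^2*(e_{15})^2 + (\frac{45}{128})^2*(e_{34})^2 + (-\frac{375}{128})^2*(e_{35})^2 = \frac{48841}{4096}*(-1) + \frac{225}{16384}*(+1) + \frac{15625}{16384}*(+1) + \frac{2025}{16384}*(+1) + \frac{140625}{16384}*(+1) = -\frac{9}{4} (each basis 2-blade squares to minus the product of its generators' squares); cross terms between blades sharing an index anticommute and cancel; the commuting (index-disjoint) pairs give grade-4 terms 2*c*c'*(blade product), which cancel blade by blade — e_{1345}: -\frac{5625}{8192} + \frac{5625}{8192} = 0 — confirming B is simple. So B^2 = -\frac{9}{4}.
B^2 = -\frac{9}{4} — since the square is negative, the closed form is circular: l = \frac{3}{2}, alpha*l = \frac{2 \pi}{3}, so exp(alpha B) = cos(\frac{2 \pi}{3}) + (sin(\frac{2 \pi}{3})/(\frac{3}{2}))*B = - \frac{1}{2} + (\frac{\sqrt{3}}{3})*B.
Answer: - \frac{1}{2} - \frac{221 \sqrt{3}}{192} e_{13} - \frac{5 \sqrt{3}}{128} e_{14} + \frac{125 \sqrt{3}}{384} e_{15} + \frac{15 \sqrt{3}}{128} e_{34} - \frac{125 \sqrt{3}}{128} e_{35}


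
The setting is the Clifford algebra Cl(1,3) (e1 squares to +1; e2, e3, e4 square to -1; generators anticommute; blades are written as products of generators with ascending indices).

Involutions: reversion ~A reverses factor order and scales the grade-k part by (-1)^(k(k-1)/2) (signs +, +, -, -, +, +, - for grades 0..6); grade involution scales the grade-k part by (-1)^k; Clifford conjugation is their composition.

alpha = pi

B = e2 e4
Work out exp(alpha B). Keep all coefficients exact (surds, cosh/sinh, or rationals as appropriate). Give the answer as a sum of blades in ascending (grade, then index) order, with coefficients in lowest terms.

B^2 = (1)^2*(e2 e4)^2 = 1*(-1) = -1 (a basis 2-blade squares to minus the product of its generators' squares).
B^2 = -1 — since the square is negative, the closed form is circular: l = 1, alpha*l = pi, so exp(alpha B) = cos(pi) + (sin(pi)/1)*B = -1 + (0)*B.
Answer: -1


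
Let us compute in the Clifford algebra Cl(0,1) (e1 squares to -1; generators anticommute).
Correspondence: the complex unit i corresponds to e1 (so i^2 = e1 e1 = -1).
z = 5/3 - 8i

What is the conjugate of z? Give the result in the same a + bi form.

In blades: z = 5/3 - 8*e1.
Conjugation here is Clifford conjugation: the scalar is fixed and the grade-1 and grade-2 blades all flip sign, giving 5/3 + 8*e1; translating back:
Answer: 5/3 + 8i


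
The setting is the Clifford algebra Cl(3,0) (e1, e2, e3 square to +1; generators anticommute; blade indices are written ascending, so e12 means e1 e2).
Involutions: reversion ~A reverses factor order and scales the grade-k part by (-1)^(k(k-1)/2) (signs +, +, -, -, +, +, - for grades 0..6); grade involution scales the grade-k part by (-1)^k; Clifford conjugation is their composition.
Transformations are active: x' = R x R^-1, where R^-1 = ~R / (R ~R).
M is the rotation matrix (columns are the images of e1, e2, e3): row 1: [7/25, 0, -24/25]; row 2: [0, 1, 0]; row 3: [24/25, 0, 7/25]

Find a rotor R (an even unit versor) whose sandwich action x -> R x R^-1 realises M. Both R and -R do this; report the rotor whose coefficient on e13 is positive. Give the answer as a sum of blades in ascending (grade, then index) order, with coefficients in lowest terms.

Method: write R = a + b12*e12 + b13*e13 + b23*e23 with a^2 + b12^2 + b13^2 + b23^2 = 1 (so R^-1 = ~R). Expanding the columns R e_j ~R gives tr M = 4a^2 - 1 and, from the antisymmetric part, M21 - M12 = -4a*b12, M13 - M31 = 4a*b13, M32 - M23 = -4a*b23.
Here tr M = 39/25, so a^2 = (1 + tr M)/4 = 16/25 and a = ±4/5. Taking a = 4/5: M21 - M12 = 0, M13 - M31 = -48/25, M32 - M23 = 0, giving b12 = 0, b13 = -3/5, b23 = 0, i.e. R = 4/5 - 3/5*e13.
Its e13 coefficient is negative, so report the other preimage -R.
Answer: -4/5 + 3/5*e13. Why the constraint matters: R and -R act identically through the sandwich — M has trace 39/25 either way — so only the sign condition on e13 picks one of the two preimages.


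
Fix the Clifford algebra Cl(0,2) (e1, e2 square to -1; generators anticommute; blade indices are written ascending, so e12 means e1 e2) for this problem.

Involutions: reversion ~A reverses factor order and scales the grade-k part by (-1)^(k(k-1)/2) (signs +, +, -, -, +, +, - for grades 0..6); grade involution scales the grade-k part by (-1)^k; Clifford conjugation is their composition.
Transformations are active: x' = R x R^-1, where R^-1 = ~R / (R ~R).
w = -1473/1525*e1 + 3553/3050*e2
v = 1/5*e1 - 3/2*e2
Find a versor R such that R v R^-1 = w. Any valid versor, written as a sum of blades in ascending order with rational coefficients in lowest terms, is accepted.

Why this works: both vectors square to -229/100, so q(v) = q(w) and R = v + w = -1168/1525*e1 - 511/1525*e2 carries v to w — its own direction survives, the complement (v - w)/2 flips.
Answer: -1168/1525*e1 - 511/1525*e2
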